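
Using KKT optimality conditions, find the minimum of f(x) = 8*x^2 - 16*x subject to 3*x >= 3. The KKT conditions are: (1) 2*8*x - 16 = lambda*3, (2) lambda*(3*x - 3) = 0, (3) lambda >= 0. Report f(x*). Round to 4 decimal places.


Step 1: Try lambda = 0 (constraint inactive).
Stationarity: 2*8*x - 16 = 0
x* = 16/(2*8) = 1.0
Check constraint: 3*1.0 = 3.0 >= 3 -- satisfied.
Step 2: Compute optimal value.
f(x*) = 8*1.0^2 - 16*1.0 = -8.0


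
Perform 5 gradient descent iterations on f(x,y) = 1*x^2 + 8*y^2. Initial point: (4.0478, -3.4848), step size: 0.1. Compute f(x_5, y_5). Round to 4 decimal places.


Gradient descent on f(x,y) = 1*x^2 + 8*y^2.
Starting point: (4.0478, -3.4848), alpha = 0.1
Step 1: grad_x = 2*1*4.0478 = 8.0956, grad_y = 2*8*-3.4848 = -55.7568
  x_1 = 4.0478 - 0.1*8.0956 = 3.2382
  y_1 = -3.4848 - 0.1*-55.7568 = 2.0909
Step 2: grad_x = 2*1*3.2382 = 6.4765, grad_y = 2*8*2.0909 = 33.4541
  x_2 = 3.2382 - 0.1*6.4765 = 2.5906
  y_2 = 2.0909 - 0.1*33.4541 = -1.2545
Step 3: grad_x = 2*1*2.5906 = 5.1812, grad_y = 2*8*-1.2545 = -20.0724
  x_3 = 2.5906 - 0.1*5.1812 = 2.0725
  y_3 = -1.2545 - 0.1*-20.0724 = 0.7527
Step 4: grad_x = 2*1*2.0725 = 4.1449, grad_y = 2*8*0.7527 = 12.0435
  x_4 = 2.0725 - 0.1*4.1449 = 1.658
  y_4 = 0.7527 - 0.1*12.0435 = -0.4516
Step 5: grad_x = 2*1*1.658 = 3.316, grad_y = 2*8*-0.4516 = -7.2261
  x_5 = 1.658 - 0.1*3.316 = 1.3264
  y_5 = -0.4516 - 0.1*-7.2261 = 0.271
f(1.3264, 0.271) = 1*1.3264^2 + 8*0.271^2 = 2.3467


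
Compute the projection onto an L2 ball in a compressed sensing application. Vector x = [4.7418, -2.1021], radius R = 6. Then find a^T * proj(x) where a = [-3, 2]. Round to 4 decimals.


Step 1: Compute ||x|| (intermediates to 6 decimals).
||x|| = sqrt(4.7418^2 + (-2.1021)^2) = 5.186858
Step 2: Project.
Since ||x|| <= R, proj = x (no scaling needed).
proj(x) = [4.7418, -2.1021]
Step 3: Dot product.
a^T * proj(x) = -3*4.7418 + 2*(-2.1021) = -18.4296


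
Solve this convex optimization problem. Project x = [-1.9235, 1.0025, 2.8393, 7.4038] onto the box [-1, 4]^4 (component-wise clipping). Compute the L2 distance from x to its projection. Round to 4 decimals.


Project each component onto [-1, 4].
clip(-1.9235) = -1.0, clip(1.0025) = 1.0025, clip(2.8393) = 2.8393, clip(7.4038) = 4.0
Projection = [-1.0, 1.0025, 2.8393, 4.0]
Squared diffs: [0.8529, 0.0, 0.0, 11.5859]
Distance = sqrt(12.4388) = 3.5269


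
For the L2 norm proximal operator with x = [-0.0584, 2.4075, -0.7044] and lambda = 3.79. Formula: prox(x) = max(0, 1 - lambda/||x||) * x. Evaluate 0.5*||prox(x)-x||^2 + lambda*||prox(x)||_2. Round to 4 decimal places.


Step 1: Compute ||x||.
||x|| = 2.5091
Step 2: Compute scaling factor.
scale = max(0, 1 - 3.79/2.5091) = 0.0
Step 3: prox(x) = [-0.0, 0.0, -0.0]
||prox(x)|| = 0.0
Step 4: Proximal objective.
0.5*||prox-x||^2 = 3.1478
lambda*||prox|| = 0.0
Total = 3.1478


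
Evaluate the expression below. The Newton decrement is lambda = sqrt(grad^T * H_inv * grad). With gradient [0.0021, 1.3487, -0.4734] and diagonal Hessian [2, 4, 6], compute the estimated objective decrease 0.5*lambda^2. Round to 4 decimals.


Step 1: H is diagonal, so H^(-1) * g = [0.0011, 0.3372, -0.0789].
Step 2: g^T H^(-1) g = sum_i g_i^2 / H_ii
  = (0.0021)^2/2 + (1.3487)^2/4 + (-0.4734)^2/6
  = 0.0 + 0.4547 + 0.0374 = 0.4921
Step 3: Objective decrease = 0.5 * g^T H^(-1) g = 0.2461


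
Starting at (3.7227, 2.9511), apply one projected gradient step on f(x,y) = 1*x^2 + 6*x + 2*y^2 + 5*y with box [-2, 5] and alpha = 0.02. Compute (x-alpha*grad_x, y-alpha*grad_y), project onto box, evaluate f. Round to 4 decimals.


Step 1: Compute gradient at (3.7227, 2.9511).
grad_x = 2*1*3.7227 + 6 = 13.4454
grad_y = 2*2*2.9511 + 5 = 16.8044
Step 2: Gradient step.
x_raw = 3.7227 - 0.02*13.4454 = 3.4538
y_raw = 2.9511 - 0.02*16.8044 = 2.615
Step 3: Project onto [-2, 5].
x_proj = clip(3.4538) = 3.4538
y_proj = clip(2.615) = 2.615
Step 4: Evaluate f.
f(3.4538, 2.615) = 59.4031


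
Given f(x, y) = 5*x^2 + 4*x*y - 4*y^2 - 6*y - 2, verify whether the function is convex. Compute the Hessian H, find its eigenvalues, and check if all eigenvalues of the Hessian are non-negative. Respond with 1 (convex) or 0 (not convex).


The Hessian of f(x,y) = 5*x^2 + 4*x*y - 4*y^2 - 6*y - 2 is:
H = [[10, 4], [4, -8]]
Trace = 10 - 8 = 2
Determinant = 10*-8 - (4)^2 = -96
Discriminant = (2)^2 - 4*-96 = 388.0
Eigenvalues: lambda_1 = -8.8489, lambda_2 = 10.8489
The function is not convex.

0


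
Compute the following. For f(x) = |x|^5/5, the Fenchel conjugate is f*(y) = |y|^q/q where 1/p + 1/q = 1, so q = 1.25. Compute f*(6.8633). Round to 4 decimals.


The conjugate exponent q satisfies 1/p + 1/q = 1.
p = 5, so q = 5/(5 - 1) = 1.25
|y|^q = 6.8633^1.25 = 11.1088
f*(6.8633) = 11.1088 / 1.25 = 8.887


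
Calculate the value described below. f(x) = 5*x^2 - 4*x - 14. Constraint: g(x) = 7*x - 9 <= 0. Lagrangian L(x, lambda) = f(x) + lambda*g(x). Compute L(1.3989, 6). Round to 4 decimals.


Step 1: Evaluate f(x).
f(1.3989) = 5*1.3989^2 - 4*1.3989 - 14 = -9.811
Step 2: Evaluate g(x).
g(1.3989) = 7*1.3989 - 9 = 0.7923
Step 3: Compute Lagrangian.
L = -9.811 + 6*0.7923 = -5.0572


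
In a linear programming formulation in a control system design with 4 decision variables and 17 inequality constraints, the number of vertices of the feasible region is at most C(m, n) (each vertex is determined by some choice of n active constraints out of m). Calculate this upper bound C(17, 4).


Each vertex corresponds to some choice of n active constraints out of m, so the number of vertices is at most C(m, n) = m! / (n!(m-n)!).
m = 17, n = 4
Numerator: 17 * 16 * 15 * 14
Denominator: 4! = 24
C(17, 4) = 2380


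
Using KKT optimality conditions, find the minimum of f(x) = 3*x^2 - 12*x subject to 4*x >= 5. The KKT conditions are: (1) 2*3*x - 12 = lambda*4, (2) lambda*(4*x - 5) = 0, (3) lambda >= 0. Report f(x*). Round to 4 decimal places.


Step 1: Try lambda = 0 (constraint inactive).
Stationarity: 2*3*x - 12 = 0
x* = 12/(2*3) = 2.0
Check constraint: 4*2.0 = 8.0 >= 5 -- satisfied.
Step 2: Compute optimal value.
f(x*) = 3*2.0^2 - 12*2.0 = -12.0


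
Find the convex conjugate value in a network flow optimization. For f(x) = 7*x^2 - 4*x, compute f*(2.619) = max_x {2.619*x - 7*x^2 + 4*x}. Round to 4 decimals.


f*(y) = sup_x {y*x - a*x^2 - b*x} = sup_x {(y-b)*x - a*x^2}
FOC: (y - b) - 2a*x = 0 => x* = (y - b)/(2a)
x* = (2.619 + 4)/(2*7) = 0.4728
f*(2.619) = (y-b)^2/(4a) = (2.619 + 4)^2/(4*7)
= 43.8112/28 = 1.5647


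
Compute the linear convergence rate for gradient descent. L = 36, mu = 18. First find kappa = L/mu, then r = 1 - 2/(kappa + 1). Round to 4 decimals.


Step 1: Compute the condition number.
kappa = L/mu = 36/18 = 2.0
Step 2: Compute the convergence rate.
r = 1 - 2/(kappa + 1) = 1 - 2*mu/(L + mu) = (L - mu)/(L + mu) = 18/54 = 0.3333


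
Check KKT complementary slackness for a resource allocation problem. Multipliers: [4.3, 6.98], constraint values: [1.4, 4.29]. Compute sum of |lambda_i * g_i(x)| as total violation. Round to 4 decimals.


KKT complementary slackness check:
lambda_1 * g_1 = 4.3 * 1.4 = 6.02
lambda_2 * g_2 = 6.98 * 4.29 = 29.9442
Total violation = 6.02 + 29.9442 = 35.9642


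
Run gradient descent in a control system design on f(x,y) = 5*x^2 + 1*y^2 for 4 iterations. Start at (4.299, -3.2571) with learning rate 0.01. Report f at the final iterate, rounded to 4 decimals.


Gradient descent on f(x,y) = 5*x^2 + 1*y^2.
Starting point: (4.299, -3.2571), alpha = 0.01
Step 1: grad_x = 2*5*4.299 = 42.99, grad_y = 2*1*-3.2571 = -6.5142
  x_1 = 4.299 - 0.01*42.99 = 3.8691
  y_1 = -3.2571 - 0.01*-6.5142 = -3.192
Step 2: grad_x = 2*5*3.8691 = 38.691, grad_y = 2*1*-3.192 = -6.3839
  x_2 = 3.8691 - 0.01*38.691 = 3.4822
  y_2 = -3.192 - 0.01*-6.3839 = -3.1281
Step 3: grad_x = 2*5*3.4822 = 34.8219, grad_y = 2*1*-3.1281 = -6.2562
  x_3 = 3.4822 - 0.01*34.8219 = 3.134
  y_3 = -3.1281 - 0.01*-6.2562 = -3.0656
Step 4: grad_x = 2*5*3.134 = 31.3397, grad_y = 2*1*-3.0656 = -6.1311
  x_4 = 3.134 - 0.01*31.3397 = 2.8206
  y_4 = -3.0656 - 0.01*-6.1311 = -3.0042
f(2.8206, -3.0042) = 5*2.8206^2 + 1*(-3.0042)^2 = 48.8037


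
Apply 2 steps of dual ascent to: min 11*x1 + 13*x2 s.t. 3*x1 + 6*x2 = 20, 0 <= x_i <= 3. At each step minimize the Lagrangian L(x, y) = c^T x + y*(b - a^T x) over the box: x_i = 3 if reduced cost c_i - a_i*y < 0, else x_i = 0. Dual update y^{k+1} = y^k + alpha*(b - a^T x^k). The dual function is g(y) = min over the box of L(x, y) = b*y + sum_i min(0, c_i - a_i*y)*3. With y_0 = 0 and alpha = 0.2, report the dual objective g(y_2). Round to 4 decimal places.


Dual ascent for LP: min 11*x1 + 13*x2, 3*x1 + 6*x2 = 20, 0 <= x_i <= 3
Step 1: y^k = 0.0, reduced costs: (11.0, 13.0)
  x^k = (0.0, 0.0), subgradient = b - a^T x = 20.0
  y^{k+1} = 0.0 + 0.2*20.0 = 4.0
Step 2: y^k = 4.0, reduced costs: (-1.0, -11.0)
  x^k = (3.0, 3.0), subgradient = b - a^T x = -7.0
  y^{k+1} = 4.0 + 0.2*-7.0 = 2.6
Dual objective at y_2 = 2.6: reduced costs (3.2, -2.6), box minimizer x = (0.0, 3.0)
g(y_2) = b*y + (c1 - a1*y)*x1 + (c2 - a2*y)*x2 = 20*2.6 + 3.2*0.0 + (-2.6)*3.0 = 52.0 + 0.0 - 7.8 = 44.2


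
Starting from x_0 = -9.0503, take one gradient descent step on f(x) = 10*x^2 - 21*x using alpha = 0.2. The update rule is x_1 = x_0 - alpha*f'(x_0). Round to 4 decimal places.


We compute the gradient at x_0 and apply the update.
f'(x) = 20*x - 21
f'(-9.0503) = 20*-9.0503 - 21 = -202.006
x_1 = -9.0503 - 0.2*-202.006 = 31.3509


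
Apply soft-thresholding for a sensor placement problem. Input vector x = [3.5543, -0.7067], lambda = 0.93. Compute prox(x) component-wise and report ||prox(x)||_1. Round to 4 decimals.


Soft-thresholding with lambda = 0.93:
prox(3.5543) = sign(3.5543)*max(|3.5543| - 0.93, 0) = 2.6243
prox(-0.7067) = sign(-0.7067)*max(|-0.7067| - 0.93, 0) = 0.0
prox(x) = [2.6243, 0.0]
||prox(x)||_1 = 2.6243 + 0.0 = 2.6243


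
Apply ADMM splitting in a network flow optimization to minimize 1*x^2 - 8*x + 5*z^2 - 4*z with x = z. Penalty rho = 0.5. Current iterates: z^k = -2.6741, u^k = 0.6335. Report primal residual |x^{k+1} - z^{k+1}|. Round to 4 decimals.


ADMM iteration with rho = 0.5, z^k = -2.6741, u^k = 0.6335
Step 1: x-update.
Minimize 1*x^2 - 8*x + (0.5/2)*(x + 2.6741 + 0.6335)^2
FOC: (2*1 + 0.5)*x = 8 + 0.5*(-2.6741 - 0.6335)
x^{k+1} = 2.5385
Step 2: z-update.
Minimize 5*z^2 - 4*z + (0.5/2)*(2.5385 - z + 0.6335)^2
FOC: (2*5 + 0.5)*z = 4 + 0.5*(2.5385 + 0.6335)
z^{k+1} = 0.532
Step 3: u-update.
u^{k+1} = 0.6335 + 2.5385 - 0.532 = 2.64
Step 4: Primal residual = |2.5385 - 0.532| = 2.0065


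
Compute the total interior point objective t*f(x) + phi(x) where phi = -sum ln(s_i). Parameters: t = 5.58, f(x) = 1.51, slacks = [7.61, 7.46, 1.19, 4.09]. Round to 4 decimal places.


Step 1: Compute log-barrier.
ln values: [2.0295, 2.0096, 0.174, 1.4085]
phi = -(2.0295 + 2.0096 + 0.174 + 1.4085) = -5.6215
Step 2: Compute augmented objective.
t*f(x) = 5.58*1.51 = 8.4258
Total = 8.4258 - 5.6215 = 2.8043


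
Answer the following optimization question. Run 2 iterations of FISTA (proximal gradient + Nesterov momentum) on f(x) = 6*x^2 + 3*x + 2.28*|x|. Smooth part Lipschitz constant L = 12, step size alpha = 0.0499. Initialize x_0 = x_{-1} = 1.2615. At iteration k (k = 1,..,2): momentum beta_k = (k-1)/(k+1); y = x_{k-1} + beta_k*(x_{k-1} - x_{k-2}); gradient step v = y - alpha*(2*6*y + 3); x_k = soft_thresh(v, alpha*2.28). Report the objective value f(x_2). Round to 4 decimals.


FISTA on f(x) = 6*x^2 + 3*x + 2.28*|x|
L = 12, alpha = 0.0499
Iteration 1: beta = 0.0, y = 1.2615 + 0.0*(1.2615 - 1.2615) = 1.2615
  grad(y) = 18.138, v = y - alpha*grad = 0.3564
  prox(v) = soft_thresh(0.3564, 0.1138) = 0.2426
Iteration 2: beta = 0.3333, y = 0.2426 + 0.3333*(0.2426 - 1.2615) = -0.097
  grad(y) = 1.8363, v = y - alpha*grad = -0.1886
  prox(v) = soft_thresh(-0.1886, 0.1138) = -0.0748
f(x_2) = 6*(-0.0748)^2 + 3*(-0.0748) + 2.28*|-0.0748| = -0.0203


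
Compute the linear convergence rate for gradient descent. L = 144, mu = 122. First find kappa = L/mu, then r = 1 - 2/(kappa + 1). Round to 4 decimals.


Step 1: Compute the condition number.
kappa = L/mu = 144/122 = 1.1803
Step 2: Compute the convergence rate.
r = 1 - 2/(kappa + 1) = 1 - 2*mu/(L + mu) = (L - mu)/(L + mu) = 22/266 = 0.0827


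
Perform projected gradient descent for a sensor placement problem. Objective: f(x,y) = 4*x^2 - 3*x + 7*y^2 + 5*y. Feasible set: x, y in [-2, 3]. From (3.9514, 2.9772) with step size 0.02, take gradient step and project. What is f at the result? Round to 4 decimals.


Step 1: Compute gradient at (3.9514, 2.9772).
grad_x = 2*4*3.9514 - 3 = 28.6112
grad_y = 2*7*2.9772 + 5 = 46.6808
Step 2: Gradient step.
x_raw = 3.9514 - 0.02*28.6112 = 3.3792
y_raw = 2.9772 - 0.02*46.6808 = 2.0436
Step 3: Project onto [-2, 3].
x_proj = clip(3.3792) = 3.0
y_proj = clip(2.0436) = 2.0436
Step 4: Evaluate f.
f(3.0, 2.0436) = 66.4516


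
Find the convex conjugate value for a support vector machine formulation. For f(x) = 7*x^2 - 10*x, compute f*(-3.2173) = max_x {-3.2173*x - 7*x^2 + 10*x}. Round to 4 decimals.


f*(y) = sup_x {y*x - a*x^2 - b*x} = sup_x {(y-b)*x - a*x^2}
FOC: (y - b) - 2a*x = 0 => x* = (y - b)/(2a)
x* = (-3.2173 + 10)/(2*7) = 0.4845
f*(-3.2173) = (y-b)^2/(4a) = (-3.2173 + 10)^2/(4*7)
= 46.005/28 = 1.643


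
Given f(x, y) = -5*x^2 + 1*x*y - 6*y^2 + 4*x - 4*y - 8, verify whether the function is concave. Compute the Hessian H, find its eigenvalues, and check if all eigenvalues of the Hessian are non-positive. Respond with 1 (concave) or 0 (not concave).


The Hessian of f(x,y) = -5*x^2 + 1*x*y - 6*y^2 + 4*x - 4*y - 8 is:
H = [[-10, 1], [1, -12]]
Trace = -10 - 12 = -22
Determinant = -10*-12 - (1)^2 = 119
Discriminant = (-22)^2 - 4*119 = 8.0
Eigenvalues: lambda_1 = -12.4142, lambda_2 = -9.5858
The function is concave.

1


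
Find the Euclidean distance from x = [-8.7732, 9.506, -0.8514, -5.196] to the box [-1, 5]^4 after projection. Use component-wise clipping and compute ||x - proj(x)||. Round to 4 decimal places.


Project each component onto [-1, 5].
clip(-8.7732) = -1.0, clip(9.506) = 5.0, clip(-0.8514) = -0.8514, clip(-5.196) = -1.0
Projection = [-1.0, 5.0, -0.8514, -1.0]
Squared diffs: [60.4226, 20.304, 0.0, 17.6064]
Distance = sqrt(98.333) = 9.9163


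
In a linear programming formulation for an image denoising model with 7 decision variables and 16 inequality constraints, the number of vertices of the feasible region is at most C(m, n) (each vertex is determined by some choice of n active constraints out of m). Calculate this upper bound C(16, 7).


Each vertex corresponds to some choice of n active constraints out of m, so the number of vertices is at most C(m, n) = m! / (n!(m-n)!).
m = 16, n = 7
Numerator: 16 * 15 * 14 * 13 * 12 * 11 * 10
Denominator: 7! = 5040
C(16, 7) = 11440


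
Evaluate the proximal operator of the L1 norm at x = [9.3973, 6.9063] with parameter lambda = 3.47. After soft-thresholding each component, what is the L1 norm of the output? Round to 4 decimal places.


Soft-thresholding with lambda = 3.47:
prox(9.3973) = sign(9.3973)*max(|9.3973| - 3.47, 0) = 5.9273
prox(6.9063) = sign(6.9063)*max(|6.9063| - 3.47, 0) = 3.4363
prox(x) = [5.9273, 3.4363]
||prox(x)||_1 = 5.9273 + 3.4363 = 9.3636


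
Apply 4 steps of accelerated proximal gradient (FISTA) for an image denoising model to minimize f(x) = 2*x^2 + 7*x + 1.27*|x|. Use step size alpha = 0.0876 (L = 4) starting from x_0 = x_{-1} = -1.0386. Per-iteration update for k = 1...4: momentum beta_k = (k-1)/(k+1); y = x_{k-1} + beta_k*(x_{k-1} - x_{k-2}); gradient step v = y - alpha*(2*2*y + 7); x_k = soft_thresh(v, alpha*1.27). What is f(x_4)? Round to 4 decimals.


FISTA on f(x) = 2*x^2 + 7*x + 1.27*|x|
L = 4, alpha = 0.0876
Iteration 1: beta = 0.0, y = -1.0386 + 0.0*(-1.0386 + 1.0386) = -1.0386
  grad(y) = 2.8456, v = y - alpha*grad = -1.2879
  prox(v) = soft_thresh(-1.2879, 0.1113) = -1.1766
Iteration 2: beta = 0.3333, y = -1.1766 + 0.3333*(-1.1766 + 1.0386) = -1.2226
  grad(y) = 2.1095, v = y - alpha*grad = -1.4074
  prox(v) = soft_thresh(-1.4074, 0.1113) = -1.2962
Iteration 3: beta = 0.5, y = -1.2962 + 0.5*(-1.2962 + 1.1766) = -1.3559
  grad(y) = 1.5762, v = y - alpha*grad = -1.494
  prox(v) = soft_thresh(-1.494, 0.1113) = -1.3828
Iteration 4: beta = 0.6, y = -1.3828 + 0.6*(-1.3828 + 1.2962) = -1.4347
  grad(y) = 1.2611, v = y - alpha*grad = -1.5452
  prox(v) = soft_thresh(-1.5452, 0.1113) = -1.4339
f(x_4) = 2*(-1.4339)^2 + 7*(-1.4339) + 1.27*|-1.4339| = -4.1041


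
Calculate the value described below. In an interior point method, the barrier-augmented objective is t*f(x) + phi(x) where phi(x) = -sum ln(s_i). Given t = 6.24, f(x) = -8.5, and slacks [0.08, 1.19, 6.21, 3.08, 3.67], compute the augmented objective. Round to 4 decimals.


Step 1: Compute log-barrier.
ln values: [-2.5257, 0.174, 1.8262, 1.1249, 1.3002]
phi = -(-2.5257 + 0.174 + 1.8262 + 1.1249 + 1.3002) = -1.8995
Step 2: Compute augmented objective.
t*f(x) = 6.24*-8.5 = -53.04
Total = -53.04 - 1.8995 = -54.9395


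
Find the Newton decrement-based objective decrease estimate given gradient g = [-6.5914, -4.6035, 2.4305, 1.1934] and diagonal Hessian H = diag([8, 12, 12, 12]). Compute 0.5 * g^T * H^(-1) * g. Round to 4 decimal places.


Step 1: H is diagonal, so H^(-1) * g = [-0.8239, -0.3836, 0.2025, 0.0995].
Step 2: g^T H^(-1) g = sum_i g_i^2 / H_ii
  = (-6.5914)^2/8 + (-4.6035)^2/12 + (2.4305)^2/12 + (1.1934)^2/12
  = 5.4308 + 1.766 + 0.4923 + 0.1187 = 7.8078
Step 3: Objective decrease = 0.5 * g^T H^(-1) g = 3.9039


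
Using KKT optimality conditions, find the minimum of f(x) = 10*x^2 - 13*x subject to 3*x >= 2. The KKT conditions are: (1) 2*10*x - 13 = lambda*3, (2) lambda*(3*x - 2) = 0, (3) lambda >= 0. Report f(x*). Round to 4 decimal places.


Step 1: Try lambda = 0 (constraint inactive).
x_unc = 13/(2*10) = 0.65
Check: 3*0.65 = 1.95 < 2 -- violated!
Step 2: Constraint must be active: 3*x = 2
x* = 2/3 = 0.6667 (rounded; the exact value 2/3 is used below)
lambda = (2*10*(2/3) - 13)/3 = 0.1111
Step 3: Compute optimal value.
f(x*) = 10*(2/3)^2 - 13*(2/3) = -4.2222


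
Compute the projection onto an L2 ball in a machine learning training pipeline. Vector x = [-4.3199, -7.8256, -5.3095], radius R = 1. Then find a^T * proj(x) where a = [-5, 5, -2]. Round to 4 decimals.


Step 1: Compute ||x|| (intermediates to 6 decimals).
||x|| = sqrt((-4.3199)^2 + (-7.8256)^2 + (-5.3095)^2) = 10.396747
Step 2: Project.
Since ||x|| > R, scale = R/||x|| = 1/10.396747 = 0.096184, proj(x) = scale * x
proj(x) = [-0.415505, -0.752698, -0.510689]
Step 3: Dot product.
a^T * proj(x) = -5*(-0.415505) + 5*(-0.752698) - 2*(-0.510689) = -0.6646


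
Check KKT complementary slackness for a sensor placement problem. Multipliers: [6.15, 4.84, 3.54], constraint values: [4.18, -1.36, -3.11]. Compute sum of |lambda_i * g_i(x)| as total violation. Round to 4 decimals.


KKT complementary slackness check:
lambda_1 * g_1 = 6.15 * 4.18 = 25.707
lambda_2 * g_2 = 4.84 * -1.36 = -6.5824
lambda_3 * g_3 = 3.54 * -3.11 = -11.0094
Total violation = 25.707 + 6.5824 + 11.0094 = 43.2988


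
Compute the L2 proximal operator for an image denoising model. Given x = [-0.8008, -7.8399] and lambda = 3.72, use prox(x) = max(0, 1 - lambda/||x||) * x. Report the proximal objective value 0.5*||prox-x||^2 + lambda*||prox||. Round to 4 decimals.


Step 1: Compute ||x||.
||x|| = 7.8807
Step 2: Compute scaling factor.
scale = max(0, 1 - 3.72/7.8807) = 0.528
Step 3: prox(x) = [-0.4228, -4.1392]
||prox(x)|| = 4.1607
Step 4: Proximal objective.
0.5*||prox-x||^2 = 6.9192
lambda*||prox|| = 15.4778
Total = 22.397


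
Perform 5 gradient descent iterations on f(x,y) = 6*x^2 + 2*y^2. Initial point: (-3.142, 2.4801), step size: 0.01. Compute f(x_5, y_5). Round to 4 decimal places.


Gradient descent on f(x,y) = 6*x^2 + 2*y^2.
Starting point: (-3.142, 2.4801), alpha = 0.01
Step 1: grad_x = 2*6*-3.142 = -37.704, grad_y = 2*2*2.4801 = 9.9204
  x_1 = -3.142 - 0.01*-37.704 = -2.765
  y_1 = 2.4801 - 0.01*9.9204 = 2.3809
Step 2: grad_x = 2*6*-2.765 = -33.1795, grad_y = 2*2*2.3809 = 9.5236
  x_2 = -2.765 - 0.01*-33.1795 = -2.4332
  y_2 = 2.3809 - 0.01*9.5236 = 2.2857
Step 3: grad_x = 2*6*-2.4332 = -29.198, grad_y = 2*2*2.2857 = 9.1426
  x_3 = -2.4332 - 0.01*-29.198 = -2.1412
  y_3 = 2.2857 - 0.01*9.1426 = 2.1942
Step 4: grad_x = 2*6*-2.1412 = -25.6942, grad_y = 2*2*2.1942 = 8.7769
  x_4 = -2.1412 - 0.01*-25.6942 = -1.8842
  y_4 = 2.1942 - 0.01*8.7769 = 2.1065
Step 5: grad_x = 2*6*-1.8842 = -22.6109, grad_y = 2*2*2.1065 = 8.4259
  x_5 = -1.8842 - 0.01*-22.6109 = -1.6581
  y_5 = 2.1065 - 0.01*8.4259 = 2.0222
f(-1.6581, 2.0222) = 6*(-1.6581)^2 + 2*2.0222^2 = 24.6751


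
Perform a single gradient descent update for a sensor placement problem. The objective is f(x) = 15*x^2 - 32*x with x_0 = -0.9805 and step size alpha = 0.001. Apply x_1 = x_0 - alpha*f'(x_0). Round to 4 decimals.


We compute the gradient at x_0 and apply the update.
f'(x) = 30*x - 32
f'(-0.9805) = 30*-0.9805 - 32 = -61.415
x_1 = -0.9805 - 0.001*-61.415 = -0.9191


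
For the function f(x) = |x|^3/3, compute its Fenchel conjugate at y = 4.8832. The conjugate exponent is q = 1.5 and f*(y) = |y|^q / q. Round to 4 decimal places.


The conjugate exponent q satisfies 1/p + 1/q = 1.
p = 3, so q = 3/(3 - 1) = 1.5
|y|^q = 4.8832^1.5 = 10.7909
f*(4.8832) = 10.7909 / 1.5 = 7.1939


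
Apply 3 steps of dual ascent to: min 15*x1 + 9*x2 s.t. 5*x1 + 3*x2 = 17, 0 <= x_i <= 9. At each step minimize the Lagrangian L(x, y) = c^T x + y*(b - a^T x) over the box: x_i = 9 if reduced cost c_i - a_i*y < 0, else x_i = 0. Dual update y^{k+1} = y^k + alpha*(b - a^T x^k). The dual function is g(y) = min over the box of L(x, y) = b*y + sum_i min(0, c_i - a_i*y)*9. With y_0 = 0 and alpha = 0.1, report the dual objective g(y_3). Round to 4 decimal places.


Dual ascent for LP: min 15*x1 + 9*x2, 5*x1 + 3*x2 = 17, 0 <= x_i <= 9
Step 1: y^k = 0.0, reduced costs: (15.0, 9.0)
  x^k = (0.0, 0.0), subgradient = b - a^T x = 17.0
  y^{k+1} = 0.0 + 0.1*17.0 = 1.7
Step 2: y^k = 1.7, reduced costs: (6.5, 3.9)
  x^k = (0.0, 0.0), subgradient = b - a^T x = 17.0
  y^{k+1} = 1.7 + 0.1*17.0 = 3.4
Step 3: y^k = 3.4, reduced costs: (-2.0, -1.2)
  x^k = (9.0, 9.0), subgradient = b - a^T x = -55.0
  y^{k+1} = 3.4 + 0.1*-55.0 = -2.1
Dual objective at y_3 = -2.1: reduced costs (25.5, 15.3), box minimizer x = (0.0, 0.0)
g(y_3) = b*y + (c1 - a1*y)*x1 + (c2 - a2*y)*x2 = 17*(-2.1) + 25.5*0.0 + 15.3*0.0 = -35.7 + 0.0 + 0.0 = -35.7


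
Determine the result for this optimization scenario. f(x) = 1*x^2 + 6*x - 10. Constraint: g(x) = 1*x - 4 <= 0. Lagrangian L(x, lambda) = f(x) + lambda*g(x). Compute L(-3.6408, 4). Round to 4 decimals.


Step 1: Evaluate f(x).
f(-3.6408) = 1*(-3.6408)^2 + 6*(-3.6408) - 10 = -18.5894
Step 2: Evaluate g(x).
g(-3.6408) = 1*-3.6408 - 4 = -7.6408
Step 3: Compute Lagrangian.
L = -18.5894 + 4*-7.6408 = -49.1526


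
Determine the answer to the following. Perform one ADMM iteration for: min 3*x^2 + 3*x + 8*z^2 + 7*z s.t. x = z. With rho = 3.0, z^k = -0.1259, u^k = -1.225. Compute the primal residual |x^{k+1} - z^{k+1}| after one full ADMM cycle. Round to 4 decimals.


ADMM iteration with rho = 3.0, z^k = -0.1259, u^k = -1.225
Step 1: x-update.
Minimize 3*x^2 + 3*x + (3.0/2)*(x + 0.1259 - 1.225)^2
FOC: (2*3 + 3.0)*x = -3 + 3.0*(-0.1259 + 1.225)
x^{k+1} = 0.033
Step 2: z-update.
Minimize 8*z^2 + 7*z + (3.0/2)*(0.033 - z - 1.225)^2
FOC: (2*8 + 3.0)*z = -7 + 3.0*(0.033 - 1.225)
z^{k+1} = -0.5566
Step 3: u-update.
u^{k+1} = -1.225 + 0.033 + 0.5566 = -0.6353
Step 4: Primal residual = |0.033 + 0.5566| = 0.5897


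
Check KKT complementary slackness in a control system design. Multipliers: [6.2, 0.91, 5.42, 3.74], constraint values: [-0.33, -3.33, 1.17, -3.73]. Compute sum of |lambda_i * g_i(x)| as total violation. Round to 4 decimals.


KKT complementary slackness check:
lambda_1 * g_1 = 6.2 * -0.33 = -2.046
lambda_2 * g_2 = 0.91 * -3.33 = -3.0303
lambda_3 * g_3 = 5.42 * 1.17 = 6.3414
lambda_4 * g_4 = 3.74 * -3.73 = -13.9502
Total violation = 2.046 + 3.0303 + 6.3414 + 13.9502 = 25.3679


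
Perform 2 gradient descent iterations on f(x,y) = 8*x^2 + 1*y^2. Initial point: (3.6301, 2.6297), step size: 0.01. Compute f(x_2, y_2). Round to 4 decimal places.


Gradient descent on f(x,y) = 8*x^2 + 1*y^2.
Starting point: (3.6301, 2.6297), alpha = 0.01
Step 1: grad_x = 2*8*3.6301 = 58.0816, grad_y = 2*1*2.6297 = 5.2594
  x_1 = 3.6301 - 0.01*58.0816 = 3.0493
  y_1 = 2.6297 - 0.01*5.2594 = 2.5771
Step 2: grad_x = 2*8*3.0493 = 48.7885, grad_y = 2*1*2.5771 = 5.1542
  x_2 = 3.0493 - 0.01*48.7885 = 2.5614
  y_2 = 2.5771 - 0.01*5.1542 = 2.5256
f(2.5614, 2.5256) = 8*2.5614^2 + 1*2.5256^2 = 58.8646


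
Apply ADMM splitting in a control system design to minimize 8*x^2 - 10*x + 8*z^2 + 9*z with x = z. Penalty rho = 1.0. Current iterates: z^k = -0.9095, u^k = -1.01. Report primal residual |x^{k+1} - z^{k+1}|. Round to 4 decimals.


ADMM iteration with rho = 1.0, z^k = -0.9095, u^k = -1.01
Step 1: x-update.
Minimize 8*x^2 - 10*x + (1.0/2)*(x + 0.9095 - 1.01)^2
FOC: (2*8 + 1.0)*x = 10 + 1.0*(-0.9095 + 1.01)
x^{k+1} = 0.5941
Step 2: z-update.
Minimize 8*z^2 + 9*z + (1.0/2)*(0.5941 - z - 1.01)^2
FOC: (2*8 + 1.0)*z = -9 + 1.0*(0.5941 - 1.01)
z^{k+1} = -0.5539
Step 3: u-update.
u^{k+1} = -1.01 + 0.5941 + 0.5539 = 0.138
Step 4: Primal residual = |0.5941 + 0.5539| = 1.148


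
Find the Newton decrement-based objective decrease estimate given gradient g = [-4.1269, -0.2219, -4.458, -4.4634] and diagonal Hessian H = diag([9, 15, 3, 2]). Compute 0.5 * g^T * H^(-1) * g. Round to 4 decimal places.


Step 1: H is diagonal, so H^(-1) * g = [-0.4585, -0.0148, -1.486, -2.2317].
Step 2: g^T H^(-1) g = sum_i g_i^2 / H_ii
  = (-4.1269)^2/9 + (-0.2219)^2/15 + (-4.458)^2/3 + (-4.4634)^2/2
  = 1.8924 + 0.0033 + 6.6246 + 9.961 = 18.4812
Step 3: Objective decrease = 0.5 * g^T H^(-1) g = 9.2406


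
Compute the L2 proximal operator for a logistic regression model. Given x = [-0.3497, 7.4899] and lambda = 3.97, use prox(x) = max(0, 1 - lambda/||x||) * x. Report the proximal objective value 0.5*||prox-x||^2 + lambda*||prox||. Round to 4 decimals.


Step 1: Compute ||x||.
||x|| = 7.4981
Step 2: Compute scaling factor.
scale = max(0, 1 - 3.97/7.4981) = 0.4705
Step 3: prox(x) = [-0.1645, 3.5242]
||prox(x)|| = 3.5281
Step 4: Proximal objective.
0.5*||prox-x||^2 = 7.8805
lambda*||prox|| = 14.0066
Total = 21.8868


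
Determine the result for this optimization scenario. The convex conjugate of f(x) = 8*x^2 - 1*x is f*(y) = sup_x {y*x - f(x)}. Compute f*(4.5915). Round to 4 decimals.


f*(y) = sup_x {y*x - a*x^2 - b*x} = sup_x {(y-b)*x - a*x^2}
FOC: (y - b) - 2a*x = 0 => x* = (y - b)/(2a)
x* = (4.5915 + 1)/(2*8) = 0.3495
f*(4.5915) = (y-b)^2/(4a) = (4.5915 + 1)^2/(4*8)
= 31.2649/32 = 0.977


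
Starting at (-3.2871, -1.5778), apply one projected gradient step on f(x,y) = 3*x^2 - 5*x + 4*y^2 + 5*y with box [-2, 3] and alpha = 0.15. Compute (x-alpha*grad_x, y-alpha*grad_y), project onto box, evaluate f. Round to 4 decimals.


Step 1: Compute gradient at (-3.2871, -1.5778).
grad_x = 2*3*-3.2871 - 5 = -24.7226
grad_y = 2*4*-1.5778 + 5 = -7.6224
Step 2: Gradient step.
x_raw = -3.2871 - 0.15*-24.7226 = 0.4213
y_raw = -1.5778 - 0.15*-7.6224 = -0.4344
Step 3: Project onto [-2, 3].
x_proj = clip(0.4213) = 0.4213
y_proj = clip(-0.4344) = -0.4344
Step 4: Evaluate f.
f(0.4213, -0.4344) = -2.9912


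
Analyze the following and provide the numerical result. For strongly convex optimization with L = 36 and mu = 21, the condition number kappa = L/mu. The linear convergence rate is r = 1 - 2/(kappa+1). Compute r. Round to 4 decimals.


Step 1: Compute the condition number.
kappa = L/mu = 36/21 = 1.7143
Step 2: Compute the convergence rate.
r = 1 - 2/(kappa + 1) = 1 - 2*mu/(L + mu) = (L - mu)/(L + mu) = 15/57 = 0.2632


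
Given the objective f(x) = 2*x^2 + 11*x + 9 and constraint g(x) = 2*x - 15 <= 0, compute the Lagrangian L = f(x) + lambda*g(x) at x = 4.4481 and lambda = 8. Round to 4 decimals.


Step 1: Evaluate f(x).
f(4.4481) = 2*4.4481^2 + 11*4.4481 + 9 = 97.5003
Step 2: Evaluate g(x).
g(4.4481) = 2*4.4481 - 15 = -6.1038
Step 3: Compute Lagrangian.
L = 97.5003 + 8*-6.1038 = 48.6699


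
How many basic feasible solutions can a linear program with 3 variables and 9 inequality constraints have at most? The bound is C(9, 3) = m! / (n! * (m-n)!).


Each vertex corresponds to some choice of n active constraints out of m, so the number of vertices is at most C(m, n) = m! / (n!(m-n)!).
m = 9, n = 3
Numerator: 9 * 8 * 7
Denominator: 3! = 6
C(9, 3) = 84


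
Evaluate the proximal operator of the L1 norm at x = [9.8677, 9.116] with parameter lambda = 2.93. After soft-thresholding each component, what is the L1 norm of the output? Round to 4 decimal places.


Soft-thresholding with lambda = 2.93:
prox(9.8677) = sign(9.8677)*max(|9.8677| - 2.93, 0) = 6.9377
prox(9.116) = sign(9.116)*max(|9.116| - 2.93, 0) = 6.186
prox(x) = [6.9377, 6.186]
||prox(x)||_1 = 6.9377 + 6.186 = 13.1237


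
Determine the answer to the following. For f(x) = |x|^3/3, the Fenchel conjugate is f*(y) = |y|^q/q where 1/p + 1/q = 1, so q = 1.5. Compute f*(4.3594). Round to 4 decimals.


The conjugate exponent q satisfies 1/p + 1/q = 1.
p = 3, so q = 3/(3 - 1) = 1.5
|y|^q = 4.3594^1.5 = 9.1021
f*(4.3594) = 9.1021 / 1.5 = 6.068


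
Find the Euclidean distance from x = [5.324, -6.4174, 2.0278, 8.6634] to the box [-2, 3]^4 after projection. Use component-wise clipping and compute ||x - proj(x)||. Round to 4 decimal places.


Project each component onto [-2, 3].
clip(5.324) = 3.0, clip(-6.4174) = -2.0, clip(2.0278) = 2.0278, clip(8.6634) = 3.0
Projection = [3.0, -2.0, 2.0278, 3.0]
Squared diffs: [5.401, 19.5134, 0.0, 32.0741]
Distance = sqrt(56.9885) = 7.5491


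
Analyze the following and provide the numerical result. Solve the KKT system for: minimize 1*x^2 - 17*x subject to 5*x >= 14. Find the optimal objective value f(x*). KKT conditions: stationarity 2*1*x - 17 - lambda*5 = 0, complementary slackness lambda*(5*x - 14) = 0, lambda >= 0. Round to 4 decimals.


Step 1: Try lambda = 0 (constraint inactive).
Stationarity: 2*1*x - 17 = 0
x* = 17/(2*1) = 8.5
Check constraint: 5*8.5 = 42.5 >= 14 -- satisfied.
Step 2: Compute optimal value.
f(x*) = 1*8.5^2 - 17*8.5 = -72.25


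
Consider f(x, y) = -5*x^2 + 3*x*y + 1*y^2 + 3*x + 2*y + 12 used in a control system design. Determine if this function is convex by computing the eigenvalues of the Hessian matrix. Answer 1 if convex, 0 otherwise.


The Hessian of f(x,y) = -5*x^2 + 3*x*y + 1*y^2 + 3*x + 2*y + 12 is:
H = [[-10, 3], [3, 2]]
Trace = -10 + 2 = -8
Determinant = -10*2 - (3)^2 = -29
Discriminant = (-8)^2 - 4*-29 = 180.0
Eigenvalues: lambda_1 = -10.7082, lambda_2 = 2.7082
The function is not convex.

0


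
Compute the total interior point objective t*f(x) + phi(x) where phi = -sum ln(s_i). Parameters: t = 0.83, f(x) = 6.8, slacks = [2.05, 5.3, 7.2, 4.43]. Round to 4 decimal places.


Step 1: Compute log-barrier.
ln values: [0.7178, 1.6677, 1.9741, 1.4884]
phi = -(0.7178 + 1.6677 + 1.9741 + 1.4884) = -5.848
Step 2: Compute augmented objective.
t*f(x) = 0.83*6.8 = 5.644
Total = 5.644 - 5.848 = -0.204


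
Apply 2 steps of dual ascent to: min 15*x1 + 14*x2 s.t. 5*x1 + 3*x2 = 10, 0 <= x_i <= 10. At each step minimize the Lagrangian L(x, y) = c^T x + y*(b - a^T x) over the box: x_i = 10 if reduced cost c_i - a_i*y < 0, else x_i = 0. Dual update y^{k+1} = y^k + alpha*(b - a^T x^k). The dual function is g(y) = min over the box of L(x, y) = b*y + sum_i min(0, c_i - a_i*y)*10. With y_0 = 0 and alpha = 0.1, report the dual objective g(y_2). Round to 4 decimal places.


Dual ascent for LP: min 15*x1 + 14*x2, 5*x1 + 3*x2 = 10, 0 <= x_i <= 10
Step 1: y^k = 0.0, reduced costs: (15.0, 14.0)
  x^k = (0.0, 0.0), subgradient = b - a^T x = 10.0
  y^{k+1} = 0.0 + 0.1*10.0 = 1.0
Step 2: y^k = 1.0, reduced costs: (10.0, 11.0)
  x^k = (0.0, 0.0), subgradient = b - a^T x = 10.0
  y^{k+1} = 1.0 + 0.1*10.0 = 2.0
Dual objective at y_2 = 2.0: reduced costs (5.0, 8.0), box minimizer x = (0.0, 0.0)
g(y_2) = b*y + (c1 - a1*y)*x1 + (c2 - a2*y)*x2 = 10*2.0 + 5.0*0.0 + 8.0*0.0 = 20.0 + 0.0 + 0.0 = 20.0


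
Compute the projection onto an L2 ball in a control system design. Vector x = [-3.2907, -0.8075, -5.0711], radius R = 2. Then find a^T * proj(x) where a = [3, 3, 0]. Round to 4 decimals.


Step 1: Compute ||x|| (intermediates to 6 decimals).
||x|| = sqrt((-3.2907)^2 + (-0.8075)^2 + (-5.0711)^2) = 6.098919
Step 2: Project.
Since ||x|| > R, scale = R/||x|| = 2/6.098919 = 0.327927, proj(x) = scale * x
proj(x) = [-1.079109, -0.264801, -1.662951]
Step 3: Dot product.
a^T * proj(x) = 3*(-1.079109) + 3*(-0.264801) + 0*(-1.662951) = -4.0317


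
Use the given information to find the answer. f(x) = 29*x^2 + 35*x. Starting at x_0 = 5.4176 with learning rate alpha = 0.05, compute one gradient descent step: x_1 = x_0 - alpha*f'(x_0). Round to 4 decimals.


We compute the gradient at x_0 and apply the update.
f'(x) = 58*x + 35
f'(5.4176) = 58*5.4176 + 35 = 349.2208
x_1 = 5.4176 - 0.05*349.2208 = -12.0434


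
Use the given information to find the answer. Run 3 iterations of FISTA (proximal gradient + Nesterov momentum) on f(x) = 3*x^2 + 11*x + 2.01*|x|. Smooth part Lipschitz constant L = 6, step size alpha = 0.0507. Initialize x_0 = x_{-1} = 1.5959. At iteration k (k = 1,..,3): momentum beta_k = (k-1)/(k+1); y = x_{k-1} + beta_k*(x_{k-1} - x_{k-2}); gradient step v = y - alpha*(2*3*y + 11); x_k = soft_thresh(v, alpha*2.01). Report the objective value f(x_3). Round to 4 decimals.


FISTA on f(x) = 3*x^2 + 11*x + 2.01*|x|
L = 6, alpha = 0.0507
Iteration 1: beta = 0.0, y = 1.5959 + 0.0*(1.5959 - 1.5959) = 1.5959
  grad(y) = 20.5754, v = y - alpha*grad = 0.5527
  prox(v) = soft_thresh(0.5527, 0.1019) = 0.4508
Iteration 2: beta = 0.3333, y = 0.4508 + 0.3333*(0.4508 - 1.5959) = 0.0691
  grad(y) = 11.4148, v = y - alpha*grad = -0.5096
  prox(v) = soft_thresh(-0.5096, 0.1019) = -0.4077
Iteration 3: beta = 0.5, y = -0.4077 + 0.5*(-0.4077 - 0.4508) = -0.837
  grad(y) = 5.9783, v = y - alpha*grad = -1.1401
  prox(v) = soft_thresh(-1.1401, 0.1019) = -1.0381
f(x_3) = 3*(-1.0381)^2 + 11*(-1.0381) + 2.01*|-1.0381| = -6.0997


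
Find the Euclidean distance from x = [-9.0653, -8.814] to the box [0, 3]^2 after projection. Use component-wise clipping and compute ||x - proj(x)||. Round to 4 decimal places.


Project each component onto [0, 3].
clip(-9.0653) = 0.0, clip(-8.814) = 0.0
Projection = [0.0, 0.0]
Squared diffs: [82.1797, 77.6866]
Distance = sqrt(159.8663) = 12.6438


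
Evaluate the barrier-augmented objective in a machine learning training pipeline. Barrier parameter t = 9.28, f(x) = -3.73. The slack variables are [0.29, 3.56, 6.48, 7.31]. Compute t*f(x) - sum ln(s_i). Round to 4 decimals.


Step 1: Compute log-barrier.
ln values: [-1.2379, 1.2698, 1.8687, 1.9892]
phi = -(-1.2379 + 1.2698 + 1.8687 + 1.9892) = -3.8898
Step 2: Compute augmented objective.
t*f(x) = 9.28*-3.73 = -34.6144
Total = -34.6144 - 3.8898 = -38.5042


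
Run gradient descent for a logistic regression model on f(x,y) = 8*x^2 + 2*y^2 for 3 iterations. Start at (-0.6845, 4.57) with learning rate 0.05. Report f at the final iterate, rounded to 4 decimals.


Gradient descent on f(x,y) = 8*x^2 + 2*y^2.
Starting point: (-0.6845, 4.57), alpha = 0.05
Step 1: grad_x = 2*8*-0.6845 = -10.952, grad_y = 2*2*4.57 = 18.28
  x_1 = -0.6845 - 0.05*-10.952 = -0.1369
  y_1 = 4.57 - 0.05*18.28 = 3.656
Step 2: grad_x = 2*8*-0.1369 = -2.1904, grad_y = 2*2*3.656 = 14.624
  x_2 = -0.1369 - 0.05*-2.1904 = -0.0274
  y_2 = 3.656 - 0.05*14.624 = 2.9248
Step 3: grad_x = 2*8*-0.0274 = -0.4381, grad_y = 2*2*2.9248 = 11.6992
  x_3 = -0.0274 - 0.05*-0.4381 = -0.0055
  y_3 = 2.9248 - 0.05*11.6992 = 2.3398
f(-0.0055, 2.3398) = 8*(-0.0055)^2 + 2*2.3398^2 = 10.9499


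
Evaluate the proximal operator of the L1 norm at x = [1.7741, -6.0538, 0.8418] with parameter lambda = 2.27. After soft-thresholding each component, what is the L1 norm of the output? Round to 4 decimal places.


Soft-thresholding with lambda = 2.27:
prox(1.7741) = sign(1.7741)*max(|1.7741| - 2.27, 0) = 0.0
prox(-6.0538) = sign(-6.0538)*max(|-6.0538| - 2.27, 0) = -3.7838
prox(0.8418) = sign(0.8418)*max(|0.8418| - 2.27, 0) = 0.0
prox(x) = [0.0, -3.7838, 0.0]
||prox(x)||_1 = 0.0 + 3.7838 + 0.0 = 3.7838


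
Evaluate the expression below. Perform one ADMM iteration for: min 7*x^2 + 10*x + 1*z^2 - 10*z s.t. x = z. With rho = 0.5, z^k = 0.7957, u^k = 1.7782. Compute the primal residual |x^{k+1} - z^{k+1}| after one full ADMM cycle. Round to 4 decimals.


ADMM iteration with rho = 0.5, z^k = 0.7957, u^k = 1.7782
Step 1: x-update.
Minimize 7*x^2 + 10*x + (0.5/2)*(x - 0.7957 + 1.7782)^2
FOC: (2*7 + 0.5)*x = -10 + 0.5*(0.7957 - 1.7782)
x^{k+1} = -0.7235
Step 2: z-update.
Minimize 1*z^2 - 10*z + (0.5/2)*(-0.7235 - z + 1.7782)^2
FOC: (2*1 + 0.5)*z = 10 + 0.5*(-0.7235 + 1.7782)
z^{k+1} = 4.2109
Step 3: u-update.
u^{k+1} = 1.7782 - 0.7235 - 4.2109 = -3.1563
Step 4: Primal residual = |-0.7235 - 4.2109| = 4.9345


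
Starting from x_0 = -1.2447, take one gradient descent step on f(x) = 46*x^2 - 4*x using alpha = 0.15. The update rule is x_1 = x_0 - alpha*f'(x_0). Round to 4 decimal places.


We compute the gradient at x_0 and apply the update.
f'(x) = 92*x - 4
f'(-1.2447) = 92*-1.2447 - 4 = -118.5124
x_1 = -1.2447 - 0.15*-118.5124 = 16.5322


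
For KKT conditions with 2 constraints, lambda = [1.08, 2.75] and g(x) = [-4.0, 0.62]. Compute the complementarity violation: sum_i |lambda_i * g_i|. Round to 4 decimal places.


KKT complementary slackness check:
lambda_1 * g_1 = 1.08 * -4.0 = -4.32
lambda_2 * g_2 = 2.75 * 0.62 = 1.705
Total violation = 4.32 + 1.705 = 6.025


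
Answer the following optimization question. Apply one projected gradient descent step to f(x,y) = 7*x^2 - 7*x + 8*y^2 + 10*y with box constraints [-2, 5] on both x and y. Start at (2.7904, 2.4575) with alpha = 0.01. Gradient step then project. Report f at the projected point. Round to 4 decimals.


Step 1: Compute gradient at (2.7904, 2.4575).
grad_x = 2*7*2.7904 - 7 = 32.0656
grad_y = 2*8*2.4575 + 10 = 49.32
Step 2: Gradient step.
x_raw = 2.7904 - 0.01*32.0656 = 2.4697
y_raw = 2.4575 - 0.01*49.32 = 1.9643
Step 3: Project onto [-2, 5].
x_proj = clip(2.4697) = 2.4697
y_proj = clip(1.9643) = 1.9643
Step 4: Evaluate f.
f(2.4697, 1.9643) = 75.92


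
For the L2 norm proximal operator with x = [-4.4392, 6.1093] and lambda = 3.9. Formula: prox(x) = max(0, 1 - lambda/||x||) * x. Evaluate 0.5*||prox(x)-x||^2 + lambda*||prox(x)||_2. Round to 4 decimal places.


Step 1: Compute ||x||.
||x|| = 7.5518
Step 2: Compute scaling factor.
scale = max(0, 1 - 3.9/7.5518) = 0.4836
Step 3: prox(x) = [-2.1467, 2.9543]
||prox(x)|| = 3.6518
Step 4: Proximal objective.
0.5*||prox-x||^2 = 7.605
lambda*||prox|| = 14.242
Total = 21.8471


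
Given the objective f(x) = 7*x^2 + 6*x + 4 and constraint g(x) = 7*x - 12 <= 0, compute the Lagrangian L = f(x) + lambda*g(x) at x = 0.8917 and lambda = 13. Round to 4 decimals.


Step 1: Evaluate f(x).
f(0.8917) = 7*0.8917^2 + 6*0.8917 + 4 = 14.9161
Step 2: Evaluate g(x).
g(0.8917) = 7*0.8917 - 12 = -5.7581
Step 3: Compute Lagrangian.
L = 14.9161 + 13*-5.7581 = -59.9392


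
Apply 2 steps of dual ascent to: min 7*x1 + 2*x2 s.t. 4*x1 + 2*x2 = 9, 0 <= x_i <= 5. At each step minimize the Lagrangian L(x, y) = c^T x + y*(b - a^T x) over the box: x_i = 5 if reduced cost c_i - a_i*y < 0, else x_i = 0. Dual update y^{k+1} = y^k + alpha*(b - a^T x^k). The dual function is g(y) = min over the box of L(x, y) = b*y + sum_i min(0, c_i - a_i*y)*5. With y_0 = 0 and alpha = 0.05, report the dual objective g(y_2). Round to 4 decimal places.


Dual ascent for LP: min 7*x1 + 2*x2, 4*x1 + 2*x2 = 9, 0 <= x_i <= 5
Step 1: y^k = 0.0, reduced costs: (7.0, 2.0)
  x^k = (0.0, 0.0), subgradient = b - a^T x = 9.0
  y^{k+1} = 0.0 + 0.05*9.0 = 0.45
Step 2: y^k = 0.45, reduced costs: (5.2, 1.1)
  x^k = (0.0, 0.0), subgradient = b - a^T x = 9.0
  y^{k+1} = 0.45 + 0.05*9.0 = 0.9
Dual objective at y_2 = 0.9: reduced costs (3.4, 0.2), box minimizer x = (0.0, 0.0)
g(y_2) = b*y + (c1 - a1*y)*x1 + (c2 - a2*y)*x2 = 9*0.9 + 3.4*0.0 + 0.2*0.0 = 8.1 + 0.0 + 0.0 = 8.1
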